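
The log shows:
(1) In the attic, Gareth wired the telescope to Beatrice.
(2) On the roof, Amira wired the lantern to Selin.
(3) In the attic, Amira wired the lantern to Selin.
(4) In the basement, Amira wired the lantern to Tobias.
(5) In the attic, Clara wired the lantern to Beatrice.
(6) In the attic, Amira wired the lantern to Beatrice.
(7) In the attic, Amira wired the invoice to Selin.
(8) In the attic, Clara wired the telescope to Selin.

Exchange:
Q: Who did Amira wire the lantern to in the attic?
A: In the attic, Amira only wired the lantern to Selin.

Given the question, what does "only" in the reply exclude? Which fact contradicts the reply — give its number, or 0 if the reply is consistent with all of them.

6

Answering "Who did ... to ...?" puts focus on the recipient — here, "Selin".
"Only" then excludes alternative recipients while the background — Amira as agent and the lantern as thing and in the attic as setting — is held fixed.
Fact (6) shares the background with a different recipient (Beatrice) — counterexample.
(Fact (7) would refute a reading with focus on the thing — but that is not what the question asks.)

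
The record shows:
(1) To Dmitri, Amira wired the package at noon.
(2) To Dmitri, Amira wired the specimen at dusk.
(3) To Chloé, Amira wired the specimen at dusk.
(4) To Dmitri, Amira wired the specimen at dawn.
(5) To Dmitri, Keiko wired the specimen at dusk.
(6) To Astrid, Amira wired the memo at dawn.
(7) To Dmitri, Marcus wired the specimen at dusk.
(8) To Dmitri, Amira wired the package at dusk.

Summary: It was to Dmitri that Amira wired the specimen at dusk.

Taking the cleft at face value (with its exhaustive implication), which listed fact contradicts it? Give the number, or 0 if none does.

3

The cleft puts "Dmitri" in focus and presupposes the open proposition with same agent, thing, setting (Amira / the specimen / at dusk).
Exhaustivity: Dmitri is the only recipient satisfying that background.
Fact (3) shares the background but with recipient = Chloé; exhaustivity is violated.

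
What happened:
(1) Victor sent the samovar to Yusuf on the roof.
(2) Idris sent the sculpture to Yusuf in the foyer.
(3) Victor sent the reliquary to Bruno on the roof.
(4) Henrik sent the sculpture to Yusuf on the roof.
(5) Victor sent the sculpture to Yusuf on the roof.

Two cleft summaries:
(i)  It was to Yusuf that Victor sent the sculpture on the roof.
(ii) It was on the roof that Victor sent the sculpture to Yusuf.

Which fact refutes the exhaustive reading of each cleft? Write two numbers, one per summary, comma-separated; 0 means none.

(i): focus "Yusuf". No fact shares agent = Victor, thing = the sculpture, setting = on the roof with a different recipient. 0.
(ii): focus "on the roof". No fact shares agent = Victor, thing = the sculpture, recipient = Yusuf with a different setting. 0.

0, 0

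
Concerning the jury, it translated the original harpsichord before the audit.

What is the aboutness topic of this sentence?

the jury

The construction explicitly marks "the jury" as what the sentence is about — the topic.
The remainder of the clause is the comment (what is said about the topic).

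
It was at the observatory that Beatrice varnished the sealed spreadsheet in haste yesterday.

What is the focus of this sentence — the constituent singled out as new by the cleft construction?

In an it-cleft "It was X that/who ...", the clefted constituent X is the focus; the that/who-clause expresses the presupposed open proposition.
Here the focus is "at the observatory". The backgrounded (presupposed) material includes "Beatrice", "the sealed spreadsheet", "yesterday" and "in haste".

at the observatory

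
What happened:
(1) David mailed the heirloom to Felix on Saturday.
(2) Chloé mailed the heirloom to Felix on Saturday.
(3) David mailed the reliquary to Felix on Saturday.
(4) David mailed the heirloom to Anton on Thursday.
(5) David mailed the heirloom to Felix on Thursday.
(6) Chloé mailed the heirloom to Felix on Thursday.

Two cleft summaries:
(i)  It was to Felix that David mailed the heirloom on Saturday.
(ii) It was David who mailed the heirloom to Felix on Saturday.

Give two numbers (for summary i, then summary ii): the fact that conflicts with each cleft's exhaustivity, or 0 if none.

0, 2

(i): focus "Felix". No fact shares agent = David, thing = the heirloom, setting = on Saturday with a different recipient. 0.
(ii): focus "David". Looking for thing = the heirloom, recipient = Felix, setting = on Saturday with some other agent — fact (2) has Chloé there. Refuted.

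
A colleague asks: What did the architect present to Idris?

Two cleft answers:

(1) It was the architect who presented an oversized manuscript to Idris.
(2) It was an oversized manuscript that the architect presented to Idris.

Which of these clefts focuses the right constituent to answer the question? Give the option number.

The question word "what" targets the direct object.
Option (1) clefts "the architect" — the subject (agent), not what was asked.
Option (2) clefts "an oversized manuscript" — that matches what the question asks about.
So the congruent reply is (2).

2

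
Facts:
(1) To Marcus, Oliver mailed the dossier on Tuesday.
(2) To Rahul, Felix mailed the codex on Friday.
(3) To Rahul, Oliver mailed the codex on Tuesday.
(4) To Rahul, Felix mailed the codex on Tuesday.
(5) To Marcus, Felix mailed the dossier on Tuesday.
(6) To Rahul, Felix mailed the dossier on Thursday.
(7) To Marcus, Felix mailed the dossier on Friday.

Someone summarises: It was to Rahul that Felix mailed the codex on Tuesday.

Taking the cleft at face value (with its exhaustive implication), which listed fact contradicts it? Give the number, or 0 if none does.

Focus of the cleft: "Rahul" (the recipient). Presupposed background: same agent, thing, setting (Felix / the codex / on Tuesday).
Exhaustivity: Rahul is the only recipient satisfying that background.
Every other fact differs from the presupposition on some backgrounded slot, so none challenges the exhaustivity.

0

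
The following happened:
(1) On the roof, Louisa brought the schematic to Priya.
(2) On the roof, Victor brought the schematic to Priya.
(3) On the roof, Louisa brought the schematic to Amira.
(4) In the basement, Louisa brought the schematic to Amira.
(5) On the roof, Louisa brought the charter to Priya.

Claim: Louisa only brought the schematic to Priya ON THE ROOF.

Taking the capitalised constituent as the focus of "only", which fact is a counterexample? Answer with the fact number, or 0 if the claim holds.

The capitals mark "on the roof" as focus. So "only" rules out other settings, with the rest (same agent, thing, recipient (Louisa / the schematic / Priya)) as background.
No fact matches same agent, thing, recipient (Louisa / the schematic / Priya) with a different setting — every other fact differs on at least one backgrounded slot. So no fact refutes it.

0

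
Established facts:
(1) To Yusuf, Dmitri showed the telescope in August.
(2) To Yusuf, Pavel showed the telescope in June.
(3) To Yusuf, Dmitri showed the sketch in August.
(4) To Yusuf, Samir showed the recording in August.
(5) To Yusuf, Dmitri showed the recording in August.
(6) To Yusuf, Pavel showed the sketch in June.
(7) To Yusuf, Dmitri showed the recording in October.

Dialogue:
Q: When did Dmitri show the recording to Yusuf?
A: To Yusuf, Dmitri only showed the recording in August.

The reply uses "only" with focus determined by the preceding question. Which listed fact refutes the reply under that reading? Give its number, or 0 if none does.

The question "When did ...?" targets the setting, so in the reply the focus falls on "in August".
"Only" then excludes alternative settings while the background — same agent, thing, recipient (Dmitri / the recording / Yusuf) — is held fixed.
Fact (7) keeps same agent, thing, recipient (Dmitri / the recording / Yusuf) but has setting = in October; that refutes the reply.
(Fact (1) would refute a reading with focus on the thing — but that is not what the question asks.)

7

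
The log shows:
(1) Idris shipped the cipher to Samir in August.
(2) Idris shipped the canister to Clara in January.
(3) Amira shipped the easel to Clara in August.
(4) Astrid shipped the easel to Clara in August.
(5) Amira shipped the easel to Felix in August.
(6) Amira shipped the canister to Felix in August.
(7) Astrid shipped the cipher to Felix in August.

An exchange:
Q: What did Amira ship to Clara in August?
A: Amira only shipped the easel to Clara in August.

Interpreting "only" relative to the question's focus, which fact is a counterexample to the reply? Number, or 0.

0

Answering "What did ...?" puts focus on the thing — here, "the easel".
So "only" ranges over things; the rest (Amira as agent and Clara as recipient and in August as setting) is presupposed.
No fact keeps Amira as agent and Clara as recipient and in August as setting while changing the thing; every other fact differs on something backgrounded. The reply stands.
(Fact (5) would refute a reading with focus on the recipient — but that is not what the question asks.)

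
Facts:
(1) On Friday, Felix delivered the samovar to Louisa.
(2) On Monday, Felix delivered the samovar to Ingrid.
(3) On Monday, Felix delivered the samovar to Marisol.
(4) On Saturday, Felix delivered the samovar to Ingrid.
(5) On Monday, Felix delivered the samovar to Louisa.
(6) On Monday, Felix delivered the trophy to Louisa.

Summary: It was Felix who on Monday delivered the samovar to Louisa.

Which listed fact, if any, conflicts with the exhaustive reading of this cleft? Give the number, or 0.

0

The cleft puts "Felix" in focus and presupposes the open proposition with thing = the samovar, recipient = Louisa, setting = on Monday.
The exhaustive reading says no other agent fits that background.
No listed fact matches the background with a different agent. Exhaustivity holds.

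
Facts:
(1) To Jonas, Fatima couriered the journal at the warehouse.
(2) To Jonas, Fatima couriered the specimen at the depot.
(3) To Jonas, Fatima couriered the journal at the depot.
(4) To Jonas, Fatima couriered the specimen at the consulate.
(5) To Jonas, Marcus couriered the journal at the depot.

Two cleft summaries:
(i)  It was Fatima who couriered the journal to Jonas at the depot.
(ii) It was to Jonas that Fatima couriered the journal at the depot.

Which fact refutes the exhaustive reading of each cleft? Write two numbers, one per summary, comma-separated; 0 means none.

5, 0

Summary (i) focuses "Fatima" (the agent); background thing = the journal, recipient = Jonas, setting = at the depot. Fact (5) matches that background with agent = Marcus — refutes (i).
Summary (ii) focuses "Jonas" (the recipient); background agent = Fatima, thing = the journal, setting = at the depot. No fact matches that background with a different recipient, so 0.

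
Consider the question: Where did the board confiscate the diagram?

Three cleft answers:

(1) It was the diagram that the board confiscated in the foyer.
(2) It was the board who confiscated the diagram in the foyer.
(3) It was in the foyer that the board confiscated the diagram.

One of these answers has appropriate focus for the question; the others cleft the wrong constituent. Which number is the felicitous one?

The question word "where" targets the location.
Option (1) clefts "the diagram" — the direct object, not what was asked.
Option (2) clefts "the board" — the subject (agent), not what was asked.
Option (3) clefts "in the foyer" — that matches what the question asks about.
So the congruent reply is (3).

3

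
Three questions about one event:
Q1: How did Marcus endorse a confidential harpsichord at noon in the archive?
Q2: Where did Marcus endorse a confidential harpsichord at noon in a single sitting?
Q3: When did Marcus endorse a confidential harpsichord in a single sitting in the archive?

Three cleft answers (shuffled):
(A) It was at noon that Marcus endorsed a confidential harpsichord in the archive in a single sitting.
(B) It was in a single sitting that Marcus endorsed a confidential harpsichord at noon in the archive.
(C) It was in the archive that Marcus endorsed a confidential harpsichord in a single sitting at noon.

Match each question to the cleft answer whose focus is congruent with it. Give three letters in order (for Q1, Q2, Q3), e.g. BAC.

Q1 asks about the manner; cleft (B) focuses "in a single sitting", which is the manner — so Q1 → B.
Q2 asks about the location; cleft (C) focuses "in the archive", which is the location — so Q2 → C.
Q3 asks about the time; cleft (A) focuses "at noon", which is the time — so Q3 → A.
Mapping: Q1→B, Q2→C, Q3→A.

BCA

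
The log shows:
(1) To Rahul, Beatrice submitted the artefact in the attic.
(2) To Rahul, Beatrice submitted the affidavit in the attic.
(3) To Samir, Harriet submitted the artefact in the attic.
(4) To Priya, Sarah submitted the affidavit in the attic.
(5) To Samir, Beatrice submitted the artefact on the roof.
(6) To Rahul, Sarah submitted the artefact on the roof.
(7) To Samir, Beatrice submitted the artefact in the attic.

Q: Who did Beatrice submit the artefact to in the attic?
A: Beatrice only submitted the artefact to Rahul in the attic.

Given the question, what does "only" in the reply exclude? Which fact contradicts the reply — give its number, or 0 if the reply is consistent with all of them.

7

Answering "Who did ... to ...?" puts focus on the recipient — here, "Rahul".
"Only" then excludes alternative recipients while the background — Beatrice as agent and the artefact as thing and in the attic as setting — is held fixed.
Fact (7) shares the background with a different recipient (Samir) — counterexample.
(Fact (2) would refute a reading with focus on the thing — but that is not what the question asks.)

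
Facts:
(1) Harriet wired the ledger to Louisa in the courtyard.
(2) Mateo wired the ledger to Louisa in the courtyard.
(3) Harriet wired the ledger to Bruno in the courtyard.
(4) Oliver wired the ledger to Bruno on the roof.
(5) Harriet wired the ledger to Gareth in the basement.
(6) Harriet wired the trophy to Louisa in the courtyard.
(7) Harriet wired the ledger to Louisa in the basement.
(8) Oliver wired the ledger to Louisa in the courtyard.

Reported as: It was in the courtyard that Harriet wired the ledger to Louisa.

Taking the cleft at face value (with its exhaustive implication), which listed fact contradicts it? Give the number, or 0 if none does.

Focus of the cleft: "in the courtyard" (the setting). Presupposed background: agent = Harriet, thing = the ledger, recipient = Louisa.
Exhaustivity: in the courtyard is the only setting satisfying that background.
Fact (7) shares the background but with setting = in the basement; exhaustivity is violated.

7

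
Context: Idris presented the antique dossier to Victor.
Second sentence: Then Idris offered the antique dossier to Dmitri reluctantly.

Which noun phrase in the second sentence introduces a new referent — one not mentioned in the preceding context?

Dmitri

"Idris" and "the antique dossier" in the second sentence are given — already mentioned in the context.
"Dmitri" has no antecedent in the context; it is discourse-new.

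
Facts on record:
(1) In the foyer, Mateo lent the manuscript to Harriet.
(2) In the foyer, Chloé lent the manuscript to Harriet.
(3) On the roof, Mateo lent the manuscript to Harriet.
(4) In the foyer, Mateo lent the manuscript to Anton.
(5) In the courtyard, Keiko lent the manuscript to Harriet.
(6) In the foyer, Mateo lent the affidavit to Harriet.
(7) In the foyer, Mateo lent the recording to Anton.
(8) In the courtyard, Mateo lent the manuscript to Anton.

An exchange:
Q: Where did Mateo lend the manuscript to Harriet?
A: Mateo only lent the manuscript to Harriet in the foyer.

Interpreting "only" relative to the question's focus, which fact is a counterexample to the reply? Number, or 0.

The question "Where did ...?" targets the setting, so in the reply the focus falls on "in the foyer".
So "only" ranges over settings; the rest (agent = Mateo, thing = the manuscript, recipient = Harriet) is presupposed.
Fact (3) shares the background with a different setting (on the roof) — counterexample.
(Fact (4) would refute a reading with focus on the recipient — but that is not what the question asks.)

3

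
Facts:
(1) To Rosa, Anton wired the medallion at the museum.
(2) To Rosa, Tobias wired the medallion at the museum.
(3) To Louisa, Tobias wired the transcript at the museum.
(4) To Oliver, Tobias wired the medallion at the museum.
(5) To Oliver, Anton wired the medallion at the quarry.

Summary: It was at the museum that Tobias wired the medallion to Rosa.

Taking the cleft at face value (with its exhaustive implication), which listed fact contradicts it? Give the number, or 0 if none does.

Focus of the cleft: "at the museum" (the setting). Presupposed background: agent = Tobias, thing = the medallion, recipient = Rosa.
Exhaustivity: at the museum is the only setting satisfying that background.
No listed fact matches the background with a different setting. Exhaustivity holds.

0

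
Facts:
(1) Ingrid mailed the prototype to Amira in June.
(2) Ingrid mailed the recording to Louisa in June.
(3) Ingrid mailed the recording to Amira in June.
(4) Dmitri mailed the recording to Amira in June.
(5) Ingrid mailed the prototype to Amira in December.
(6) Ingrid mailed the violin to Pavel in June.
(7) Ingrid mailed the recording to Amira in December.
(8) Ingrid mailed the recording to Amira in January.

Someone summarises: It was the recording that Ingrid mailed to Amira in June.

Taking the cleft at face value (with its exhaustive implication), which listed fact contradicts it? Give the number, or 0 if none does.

Focus of the cleft: "the recording" (the thing). Presupposed background: agent = Ingrid, recipient = Amira, setting = in June.
The exhaustive reading says no other thing fits that background.
But fact (1) also has agent = Ingrid, recipient = Amira, setting = in June, with thing = the prototype — so the exhaustive reading fails.

1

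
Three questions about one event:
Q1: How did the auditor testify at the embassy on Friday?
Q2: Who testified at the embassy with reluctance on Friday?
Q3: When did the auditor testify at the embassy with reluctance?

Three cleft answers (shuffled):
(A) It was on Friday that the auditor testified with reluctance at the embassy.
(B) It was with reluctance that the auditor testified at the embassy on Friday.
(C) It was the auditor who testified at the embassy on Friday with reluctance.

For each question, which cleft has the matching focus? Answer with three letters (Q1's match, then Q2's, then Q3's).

Q1 asks about the manner; cleft (B) focuses "with reluctance", which is the manner — so Q1 → B.
Q2 asks about the subject (agent); cleft (C) focuses "the auditor", which is the subject (agent) — so Q2 → C.
Q3 asks about the time; cleft (A) focuses "on Friday", which is the time — so Q3 → A.
Mapping: Q1→B, Q2→C, Q3→A.

BCA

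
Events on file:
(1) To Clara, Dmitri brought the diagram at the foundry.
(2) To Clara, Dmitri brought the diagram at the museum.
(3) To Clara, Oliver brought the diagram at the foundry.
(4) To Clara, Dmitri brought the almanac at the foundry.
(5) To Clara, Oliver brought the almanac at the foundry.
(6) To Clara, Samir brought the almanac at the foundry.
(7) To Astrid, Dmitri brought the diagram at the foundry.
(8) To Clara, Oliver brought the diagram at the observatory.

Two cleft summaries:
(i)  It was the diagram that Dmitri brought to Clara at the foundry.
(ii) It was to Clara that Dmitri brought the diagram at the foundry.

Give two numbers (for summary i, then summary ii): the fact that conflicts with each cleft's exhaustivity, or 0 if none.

4, 7

Summary (i) focuses "the diagram" (the thing); background agent = Dmitri, recipient = Clara, setting = at the foundry. Fact (4) matches that background with thing = the almanac — refutes (i).
Summary (ii) focuses "Clara" (the recipient); background agent = Dmitri, thing = the diagram, setting = at the foundry. Fact (7) matches that background with recipient = Astrid — refutes (ii).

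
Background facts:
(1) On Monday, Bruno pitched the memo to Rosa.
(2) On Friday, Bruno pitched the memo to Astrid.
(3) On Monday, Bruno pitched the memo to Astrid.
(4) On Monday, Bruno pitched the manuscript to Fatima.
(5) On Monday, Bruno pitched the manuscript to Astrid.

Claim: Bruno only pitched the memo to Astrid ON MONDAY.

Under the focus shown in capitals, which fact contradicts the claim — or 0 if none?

2

The capitals mark "on Monday" as focus. So "only" rules out other settings, with the rest (same agent, thing, recipient (Bruno / the memo / Astrid)) as background.
Fact (2) shares the background but differs in setting (on Friday) — a counterexample.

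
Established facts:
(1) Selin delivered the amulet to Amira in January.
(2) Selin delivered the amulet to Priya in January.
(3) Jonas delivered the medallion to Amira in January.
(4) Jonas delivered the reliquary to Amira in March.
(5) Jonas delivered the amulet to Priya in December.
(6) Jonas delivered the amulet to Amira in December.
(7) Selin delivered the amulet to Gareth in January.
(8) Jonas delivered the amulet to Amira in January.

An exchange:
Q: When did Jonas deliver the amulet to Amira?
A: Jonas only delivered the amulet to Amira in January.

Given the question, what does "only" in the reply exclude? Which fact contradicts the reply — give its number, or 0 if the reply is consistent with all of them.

The question "When did ...?" targets the setting, so in the reply the focus falls on "in January".
So "only" ranges over settings; the rest (same agent, thing, recipient (Jonas / the amulet / Amira)) is presupposed.
Fact (6) keeps same agent, thing, recipient (Jonas / the amulet / Amira) but has setting = in December; that refutes the reply.
(Fact (3) would refute a reading with focus on the thing — but that is not what the question asks.)

6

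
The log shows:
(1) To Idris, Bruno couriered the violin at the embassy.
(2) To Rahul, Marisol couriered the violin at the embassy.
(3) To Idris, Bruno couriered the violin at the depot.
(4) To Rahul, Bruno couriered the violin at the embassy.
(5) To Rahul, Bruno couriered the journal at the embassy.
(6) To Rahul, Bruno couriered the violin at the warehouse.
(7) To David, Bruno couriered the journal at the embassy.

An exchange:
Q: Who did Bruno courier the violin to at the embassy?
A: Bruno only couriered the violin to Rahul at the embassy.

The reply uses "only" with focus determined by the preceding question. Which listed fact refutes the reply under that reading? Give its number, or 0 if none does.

Answering "Who did ... to ...?" puts focus on the recipient — here, "Rahul".
So "only" ranges over recipients; the rest (agent = Bruno, thing = the violin, setting = at the embassy) is presupposed.
Fact (1) shares the background with a different recipient (Idris) — counterexample.
(Fact (6) would refute a reading with focus on the setting — but that is not what the question asks.)

1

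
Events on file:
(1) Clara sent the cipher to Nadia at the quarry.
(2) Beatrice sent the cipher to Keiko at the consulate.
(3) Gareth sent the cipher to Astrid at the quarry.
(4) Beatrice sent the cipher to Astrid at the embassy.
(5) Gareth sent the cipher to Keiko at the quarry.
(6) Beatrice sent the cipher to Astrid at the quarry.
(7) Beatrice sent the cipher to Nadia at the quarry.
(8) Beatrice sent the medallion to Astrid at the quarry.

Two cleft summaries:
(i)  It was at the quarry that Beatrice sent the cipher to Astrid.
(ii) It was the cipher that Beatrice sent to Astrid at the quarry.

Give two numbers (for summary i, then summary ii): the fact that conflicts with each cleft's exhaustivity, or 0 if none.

4, 8

Summary (i) focuses "at the quarry" (the setting); background Beatrice as agent and the cipher as thing and Astrid as recipient. Fact (4) matches that background with setting = at the embassy — refutes (i).
Summary (ii) focuses "the cipher" (the thing); background Beatrice as agent and Astrid as recipient and at the quarry as setting. Fact (8) matches that background with thing = the medallion — refutes (ii).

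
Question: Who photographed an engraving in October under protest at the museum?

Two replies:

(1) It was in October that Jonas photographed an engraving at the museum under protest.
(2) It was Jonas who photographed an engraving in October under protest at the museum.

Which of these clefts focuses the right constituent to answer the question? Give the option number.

The question word "who" targets the subject (agent).
Option (1) clefts "in October" — the time, not what was asked.
Option (2) clefts "Jonas" — that matches what the question asks about.
So the congruent reply is (2).

2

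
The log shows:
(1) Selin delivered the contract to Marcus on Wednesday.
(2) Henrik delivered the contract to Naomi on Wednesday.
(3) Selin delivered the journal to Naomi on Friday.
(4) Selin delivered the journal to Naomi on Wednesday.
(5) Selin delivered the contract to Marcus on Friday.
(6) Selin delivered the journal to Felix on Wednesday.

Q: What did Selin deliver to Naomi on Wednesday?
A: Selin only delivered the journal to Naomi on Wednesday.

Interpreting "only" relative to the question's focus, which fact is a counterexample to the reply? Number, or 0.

The question "What did ...?" targets the thing, so in the reply the focus falls on "the journal".
"Only" then excludes alternative things while the background — Selin as agent and Naomi as recipient and on Wednesday as setting — is held fixed.
No fact keeps Selin as agent and Naomi as recipient and on Wednesday as setting while changing the thing; every other fact differs on something backgrounded. The reply stands.
(Fact (6) would refute a reading with focus on the recipient — but that is not what the question asks.)

0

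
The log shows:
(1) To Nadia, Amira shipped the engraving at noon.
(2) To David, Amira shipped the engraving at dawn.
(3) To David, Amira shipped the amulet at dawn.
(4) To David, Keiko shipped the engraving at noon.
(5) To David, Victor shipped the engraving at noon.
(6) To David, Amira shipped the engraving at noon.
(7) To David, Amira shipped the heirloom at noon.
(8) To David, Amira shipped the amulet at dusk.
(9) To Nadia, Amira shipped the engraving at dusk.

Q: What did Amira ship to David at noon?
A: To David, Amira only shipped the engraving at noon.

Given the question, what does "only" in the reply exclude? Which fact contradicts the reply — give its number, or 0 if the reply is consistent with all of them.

7

The question "What did ...?" targets the thing, so in the reply the focus falls on "the engraving".
"Only" then excludes alternative things while the background — Amira as agent and David as recipient and at noon as setting — is held fixed.
Fact (7) keeps Amira as agent and David as recipient and at noon as setting but has thing = the heirloom; that refutes the reply.
(Fact (1) would refute a reading with focus on the recipient — but that is not what the question asks.)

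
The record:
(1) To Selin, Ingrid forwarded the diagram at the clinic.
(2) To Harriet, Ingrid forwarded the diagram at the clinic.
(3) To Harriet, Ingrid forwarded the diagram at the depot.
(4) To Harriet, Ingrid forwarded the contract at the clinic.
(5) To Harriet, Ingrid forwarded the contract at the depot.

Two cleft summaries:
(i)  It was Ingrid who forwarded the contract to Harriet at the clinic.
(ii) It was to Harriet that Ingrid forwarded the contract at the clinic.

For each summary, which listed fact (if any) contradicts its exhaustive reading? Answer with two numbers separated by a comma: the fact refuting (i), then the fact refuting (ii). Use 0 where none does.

Summary (i) focuses "Ingrid" (the agent); background same thing, recipient, setting (the contract / Harriet / at the clinic). No fact matches that background with a different agent, so 0.
Summary (ii) focuses "Harriet" (the recipient); background same agent, thing, setting (Ingrid / the contract / at the clinic). No fact matches that background with a different recipient, so 0.

0, 0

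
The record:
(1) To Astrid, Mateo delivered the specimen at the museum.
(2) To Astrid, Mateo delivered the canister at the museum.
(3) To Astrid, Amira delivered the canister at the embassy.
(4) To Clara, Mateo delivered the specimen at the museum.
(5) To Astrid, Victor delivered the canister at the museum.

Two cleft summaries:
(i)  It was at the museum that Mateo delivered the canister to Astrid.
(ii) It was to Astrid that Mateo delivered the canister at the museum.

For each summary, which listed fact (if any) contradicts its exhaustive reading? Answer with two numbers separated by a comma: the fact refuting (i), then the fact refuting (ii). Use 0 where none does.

Summary (i) focuses "at the museum" (the setting); background Mateo as agent and the canister as thing and Astrid as recipient. No fact matches that background with a different setting, so 0.
Summary (ii) focuses "Astrid" (the recipient); background Mateo as agent and the canister as thing and at the museum as setting. No fact matches that background with a different recipient, so 0.

0, 0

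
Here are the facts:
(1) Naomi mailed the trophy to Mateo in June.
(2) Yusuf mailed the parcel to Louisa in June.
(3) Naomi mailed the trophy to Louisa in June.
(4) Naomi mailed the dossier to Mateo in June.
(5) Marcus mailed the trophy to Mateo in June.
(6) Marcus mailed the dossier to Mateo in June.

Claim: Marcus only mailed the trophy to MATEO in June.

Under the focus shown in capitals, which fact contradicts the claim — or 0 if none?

The capitals mark "Mateo" as focus. So "only" rules out other recipients, with the rest (same agent, thing, setting (Marcus / the trophy / in June)) as background.
Every other fact changes something in the background, not just the recipient. Nothing refutes the claim.

0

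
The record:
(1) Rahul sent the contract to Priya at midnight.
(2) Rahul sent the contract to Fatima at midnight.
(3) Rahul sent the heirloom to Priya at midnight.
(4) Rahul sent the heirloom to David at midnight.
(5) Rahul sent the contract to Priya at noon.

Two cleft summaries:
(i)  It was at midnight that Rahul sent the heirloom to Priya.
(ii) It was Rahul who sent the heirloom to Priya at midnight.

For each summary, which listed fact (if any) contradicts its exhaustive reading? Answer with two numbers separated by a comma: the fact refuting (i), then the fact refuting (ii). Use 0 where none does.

Summary (i) focuses "at midnight" (the setting); background Rahul as agent and the heirloom as thing and Priya as recipient. No fact matches that background with a different setting, so 0.
Summary (ii) focuses "Rahul" (the agent); background the heirloom as thing and Priya as recipient and at midnight as setting. No fact matches that background with a different agent, so 0.

0, 0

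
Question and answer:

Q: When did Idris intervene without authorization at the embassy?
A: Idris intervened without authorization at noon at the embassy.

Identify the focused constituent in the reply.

The wh-word "when" asks about the time.
In the answer, "Idris", "without authorization" and "at the embassy" are given — repeated from the question.
The constituent filling the time gap is "at noon"; that is the focus and would carry nuclear stress.

at noon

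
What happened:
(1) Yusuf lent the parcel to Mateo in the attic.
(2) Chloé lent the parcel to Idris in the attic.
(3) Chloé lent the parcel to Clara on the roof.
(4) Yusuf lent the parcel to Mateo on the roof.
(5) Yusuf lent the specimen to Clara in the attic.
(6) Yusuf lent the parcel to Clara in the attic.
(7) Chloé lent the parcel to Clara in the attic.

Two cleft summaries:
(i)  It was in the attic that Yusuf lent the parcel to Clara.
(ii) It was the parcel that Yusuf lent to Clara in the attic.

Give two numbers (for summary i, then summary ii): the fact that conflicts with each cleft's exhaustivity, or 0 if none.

0, 5

Summary (i) focuses "in the attic" (the setting); background agent = Yusuf, thing = the parcel, recipient = Clara. No fact matches that background with a different setting, so 0.
Summary (ii) focuses "the parcel" (the thing); background agent = Yusuf, recipient = Clara, setting = in the attic. Fact (5) matches that background with thing = the specimen — refutes (ii).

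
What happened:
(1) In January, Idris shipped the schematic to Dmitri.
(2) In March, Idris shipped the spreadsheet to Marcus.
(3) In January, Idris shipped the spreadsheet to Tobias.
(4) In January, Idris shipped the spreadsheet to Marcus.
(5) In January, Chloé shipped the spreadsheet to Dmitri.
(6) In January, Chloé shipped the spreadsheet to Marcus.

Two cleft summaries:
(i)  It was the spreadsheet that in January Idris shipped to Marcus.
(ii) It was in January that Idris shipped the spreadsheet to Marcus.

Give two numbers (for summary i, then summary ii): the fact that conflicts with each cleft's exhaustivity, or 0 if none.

0, 2

(i): focus "the spreadsheet". No fact shares agent = Idris, recipient = Marcus, setting = in January with a different thing. 0.
(ii): focus "in January". Looking for agent = Idris, thing = the spreadsheet, recipient = Marcus with some other setting — fact (2) has in March there. Refuted.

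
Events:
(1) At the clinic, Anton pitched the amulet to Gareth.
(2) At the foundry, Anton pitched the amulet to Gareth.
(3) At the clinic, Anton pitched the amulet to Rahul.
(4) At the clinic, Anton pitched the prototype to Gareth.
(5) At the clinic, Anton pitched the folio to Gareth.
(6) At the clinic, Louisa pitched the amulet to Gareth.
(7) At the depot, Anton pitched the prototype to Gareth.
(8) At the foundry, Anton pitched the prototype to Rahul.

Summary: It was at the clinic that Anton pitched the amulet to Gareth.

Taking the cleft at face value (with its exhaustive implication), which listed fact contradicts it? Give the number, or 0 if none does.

2

The cleft puts "at the clinic" in focus and presupposes the open proposition with Anton as agent and the amulet as thing and Gareth as recipient.
The exhaustive reading says no other setting fits that background.
But fact (2) also has Anton as agent and the amulet as thing and Gareth as recipient, with setting = at the foundry — so the exhaustive reading fails.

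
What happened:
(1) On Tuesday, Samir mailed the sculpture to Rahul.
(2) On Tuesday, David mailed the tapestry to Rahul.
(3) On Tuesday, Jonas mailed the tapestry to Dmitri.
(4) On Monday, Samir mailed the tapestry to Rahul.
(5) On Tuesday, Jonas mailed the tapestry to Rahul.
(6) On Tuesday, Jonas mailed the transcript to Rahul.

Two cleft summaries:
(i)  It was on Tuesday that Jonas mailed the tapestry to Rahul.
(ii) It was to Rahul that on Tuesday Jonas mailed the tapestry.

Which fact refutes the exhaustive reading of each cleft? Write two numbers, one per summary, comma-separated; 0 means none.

Summary (i) focuses "on Tuesday" (the setting); background same agent, thing, recipient (Jonas / the tapestry / Rahul). No fact matches that background with a different setting, so 0.
Summary (ii) focuses "Rahul" (the recipient); background same agent, thing, setting (Jonas / the tapestry / on Tuesday). Fact (3) matches that background with recipient = Dmitri — refutes (ii).

0, 3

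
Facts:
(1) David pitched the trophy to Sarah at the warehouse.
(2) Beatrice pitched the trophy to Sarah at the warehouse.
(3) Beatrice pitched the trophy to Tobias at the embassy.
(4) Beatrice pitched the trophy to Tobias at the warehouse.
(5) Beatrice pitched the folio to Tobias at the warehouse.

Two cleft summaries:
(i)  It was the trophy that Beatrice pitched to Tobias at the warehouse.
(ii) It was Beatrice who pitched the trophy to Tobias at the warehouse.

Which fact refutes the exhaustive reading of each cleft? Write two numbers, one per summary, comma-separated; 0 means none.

(i): focus "the trophy". Looking for Beatrice as agent and Tobias as recipient and at the warehouse as setting with some other thing — fact (5) has the folio there. Refuted.
(ii): focus "Beatrice". No fact shares the trophy as thing and Tobias as recipient and at the warehouse as setting with a different agent. 0.

5, 0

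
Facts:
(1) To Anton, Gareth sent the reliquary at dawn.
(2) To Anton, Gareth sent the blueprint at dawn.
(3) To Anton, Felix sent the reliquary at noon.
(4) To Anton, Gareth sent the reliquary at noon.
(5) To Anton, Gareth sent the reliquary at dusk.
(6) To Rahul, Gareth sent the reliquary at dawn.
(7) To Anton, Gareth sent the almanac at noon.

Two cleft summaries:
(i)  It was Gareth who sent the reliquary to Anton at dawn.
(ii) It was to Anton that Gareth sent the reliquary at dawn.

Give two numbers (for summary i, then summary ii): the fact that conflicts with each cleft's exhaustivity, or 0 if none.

0, 6

(i): focus "Gareth". No fact shares the reliquary as thing and Anton as recipient and at dawn as setting with a different agent. 0.
(ii): focus "Anton". Looking for Gareth as agent and the reliquary as thing and at dawn as setting with some other recipient — fact (6) has Rahul there. Refuted.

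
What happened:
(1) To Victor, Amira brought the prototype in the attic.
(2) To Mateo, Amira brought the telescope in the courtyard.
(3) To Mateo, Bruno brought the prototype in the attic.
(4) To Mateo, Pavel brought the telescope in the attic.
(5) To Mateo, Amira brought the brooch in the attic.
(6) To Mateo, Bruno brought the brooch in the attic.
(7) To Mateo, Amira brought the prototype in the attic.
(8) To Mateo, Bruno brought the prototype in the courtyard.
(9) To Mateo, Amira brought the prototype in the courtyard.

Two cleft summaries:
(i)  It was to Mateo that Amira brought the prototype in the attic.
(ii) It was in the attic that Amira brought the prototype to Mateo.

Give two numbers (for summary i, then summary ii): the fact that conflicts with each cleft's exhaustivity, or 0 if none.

(i): focus "Mateo". Looking for same agent, thing, setting (Amira / the prototype / in the attic) with some other recipient — fact (1) has Victor there. Refuted.
(ii): focus "in the attic". Looking for same agent, thing, recipient (Amira / the prototype / Mateo) with some other setting — fact (9) has in the courtyard there. Refuted.

1, 9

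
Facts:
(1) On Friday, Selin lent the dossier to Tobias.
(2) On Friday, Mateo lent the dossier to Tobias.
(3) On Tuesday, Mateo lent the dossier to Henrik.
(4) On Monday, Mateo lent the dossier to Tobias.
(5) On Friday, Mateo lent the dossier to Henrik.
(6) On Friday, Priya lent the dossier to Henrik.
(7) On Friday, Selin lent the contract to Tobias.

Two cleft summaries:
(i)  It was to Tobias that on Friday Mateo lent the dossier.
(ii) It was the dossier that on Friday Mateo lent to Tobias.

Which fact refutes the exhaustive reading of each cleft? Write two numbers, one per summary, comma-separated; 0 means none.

5, 0

(i): focus "Tobias". Looking for same agent, thing, setting (Mateo / the dossier / on Friday) with some other recipient — fact (5) has Henrik there. Refuted.
(ii): focus "the dossier". No fact shares same agent, recipient, setting (Mateo / Tobias / on Friday) with a different thing. 0.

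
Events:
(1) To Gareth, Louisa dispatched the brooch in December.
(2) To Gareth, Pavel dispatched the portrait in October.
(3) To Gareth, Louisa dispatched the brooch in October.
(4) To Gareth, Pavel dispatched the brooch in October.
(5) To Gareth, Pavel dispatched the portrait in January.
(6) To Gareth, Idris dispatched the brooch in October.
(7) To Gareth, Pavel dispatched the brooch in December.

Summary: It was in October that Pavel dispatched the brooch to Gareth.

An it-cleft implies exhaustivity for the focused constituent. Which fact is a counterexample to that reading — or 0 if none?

7

The cleft puts "in October" in focus and presupposes the open proposition with Pavel as agent and the brooch as thing and Gareth as recipient.
The exhaustive reading says no other setting fits that background.
Fact (7) shares the background but with setting = in December; exhaustivity is violated.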